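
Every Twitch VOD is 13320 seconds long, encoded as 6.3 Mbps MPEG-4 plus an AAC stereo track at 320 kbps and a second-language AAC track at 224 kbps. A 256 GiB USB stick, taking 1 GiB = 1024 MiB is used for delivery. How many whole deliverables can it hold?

24

Audio total: 320 + 224 = 544 kbps = 0.544 Mbps.
Total bitrate: 6.844 Mbps.
Per item: 6.844 Mbps × 13320 s = 91,162 Mb = 11,395 MB.
Capacity: 256 GiB = 2,199,023 Mb; 24.12 items → 24 complete.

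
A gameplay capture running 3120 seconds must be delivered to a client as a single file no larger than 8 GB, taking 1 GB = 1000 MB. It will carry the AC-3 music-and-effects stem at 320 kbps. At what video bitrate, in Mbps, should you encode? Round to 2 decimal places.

20.19 Mbps

Budget: 8 GB = 64000.0 Mb.
Total bitrate budget: 64000.0 Mb / 3120 s = 20.513 Mbps.
Audio: 320 kbps = 0.320 Mbps.
Video: 20.513 − 0.320 = 20.193 Mbps.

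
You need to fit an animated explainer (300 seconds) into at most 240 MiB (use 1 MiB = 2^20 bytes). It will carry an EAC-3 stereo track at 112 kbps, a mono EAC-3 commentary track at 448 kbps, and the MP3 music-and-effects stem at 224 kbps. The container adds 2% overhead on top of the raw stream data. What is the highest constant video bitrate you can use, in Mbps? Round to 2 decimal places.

5.80 Mbps

Budget: 240 MiB = 2013.3 Mb.
Stream payload after overhead: 2013.3 / 1.02 = 1973.8 Mb.
Total bitrate budget: 1973.8 Mb / 300 s = 6.579 Mbps.
Audio total: 112 + 448 + 224 = 784 kbps = 0.784 Mbps.
Video: 6.579 − 0.784 = 5.795 Mbps.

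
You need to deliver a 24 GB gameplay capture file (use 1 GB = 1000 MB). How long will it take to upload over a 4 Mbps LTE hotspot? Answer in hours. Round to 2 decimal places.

13.33 hours

File: 24 GB = 192000.0 Mb.
At 4 Mbps: 192000.0 / 4 = 48000.0 s ≈ 13.3 hours.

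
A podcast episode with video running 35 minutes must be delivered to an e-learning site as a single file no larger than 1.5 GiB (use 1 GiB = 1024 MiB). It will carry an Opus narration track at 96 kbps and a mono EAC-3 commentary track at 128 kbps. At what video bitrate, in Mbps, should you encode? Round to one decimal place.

Budget: 1.5 GiB = 12884.9 Mb.
35 min = 2100 s
Total bitrate budget: 12884.9 Mb / 2100 s = 6.136 Mbps.
Audio total: 96 + 128 = 224 kbps = 0.224 Mbps.
Video: 6.136 − 0.224 = 5.912 Mbps.

5.9 Mbps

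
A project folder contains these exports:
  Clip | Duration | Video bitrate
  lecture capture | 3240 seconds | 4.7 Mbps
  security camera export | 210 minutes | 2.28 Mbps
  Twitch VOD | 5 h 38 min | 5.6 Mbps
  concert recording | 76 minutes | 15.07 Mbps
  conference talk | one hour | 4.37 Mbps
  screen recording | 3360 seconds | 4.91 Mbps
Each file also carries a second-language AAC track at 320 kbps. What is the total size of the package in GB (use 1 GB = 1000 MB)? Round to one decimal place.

Audio: 320 kbps = 0.320 Mbps.
lecture capture: 5.020 Mbps × 3240 s = 16264.8 Mb
security camera export: 2.600 Mbps × 12600 s = 32760.0 Mb
Twitch VOD: 5.920 Mbps × 20280 s = 120057.6 Mb
concert recording: 15.390 Mbps × 4560 s = 70178.4 Mb
conference talk: 4.690 Mbps × 3600 s = 16884.0 Mb
screen recording: 5.230 Mbps × 3360 s = 17572.8 Mb
Total: 273717.6 Mb = 34214.7 MB.
= 34.21 GB.

34.2 GB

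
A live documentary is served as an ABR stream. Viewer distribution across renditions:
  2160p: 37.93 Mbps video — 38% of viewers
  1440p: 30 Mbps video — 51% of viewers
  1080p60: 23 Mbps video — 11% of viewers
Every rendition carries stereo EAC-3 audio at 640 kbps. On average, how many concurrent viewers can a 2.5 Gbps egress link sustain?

76

Audio: 640 kbps = 0.640 Mbps.
Average per-viewer bitrate: 0.38×38.570 + 0.51×30.640 + 0.11×23.640 = 32.883 Mbps.
2.5 Gbps = 2,500 Mbps; 2,500 / 32.883 = 76.03 → 76.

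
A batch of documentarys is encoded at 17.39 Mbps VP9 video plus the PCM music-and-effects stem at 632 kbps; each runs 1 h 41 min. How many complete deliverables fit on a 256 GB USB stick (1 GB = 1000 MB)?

18

1 h 41 min = 101 min = 6060 s
Audio: 632 kbps = 0.632 Mbps.
Total bitrate: 18.022 Mbps.
Per item: 18.022 Mbps × 6060 s = 109,213 Mb = 13,652 MB.
Capacity: 256 GB = 2,048,000 Mb; 18.75 items → 18 complete.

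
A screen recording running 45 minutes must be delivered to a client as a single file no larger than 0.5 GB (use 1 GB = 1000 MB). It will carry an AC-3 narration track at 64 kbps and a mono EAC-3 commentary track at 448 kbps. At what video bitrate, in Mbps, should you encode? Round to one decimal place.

Budget: 0.5 GB = 4000.0 Mb.
45 min = 2700 s
Total bitrate budget: 4000.0 Mb / 2700 s = 1.481 Mbps.
Audio total: 64 + 448 = 512 kbps = 0.512 Mbps.
Video: 1.481 − 0.512 = 0.969 Mbps.

1.0 Mbps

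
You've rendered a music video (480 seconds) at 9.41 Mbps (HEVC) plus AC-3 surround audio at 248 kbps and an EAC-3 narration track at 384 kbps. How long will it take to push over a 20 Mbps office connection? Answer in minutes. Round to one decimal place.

Audio total: 248 + 384 = 632 kbps = 0.632 Mbps.
Total bitrate: 10.042 Mbps.
File: 10.042 Mbps × 480 s = 4820.2 Mb.
At 20 Mbps: 4820.2 / 20 = 241.0 s ≈ 4.02 minutes.

4.0 minutes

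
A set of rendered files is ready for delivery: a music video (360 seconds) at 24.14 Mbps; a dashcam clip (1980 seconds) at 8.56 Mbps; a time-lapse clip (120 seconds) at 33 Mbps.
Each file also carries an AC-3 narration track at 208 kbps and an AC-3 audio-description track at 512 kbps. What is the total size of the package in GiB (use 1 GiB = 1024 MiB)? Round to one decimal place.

3.7 GiB

Audio total: 208 + 512 = 720 kbps = 0.720 Mbps.
music video: 24.860 Mbps × 360 s = 8949.6 Mb
dashcam clip: 9.280 Mbps × 1980 s = 18374.4 Mb
time-lapse clip: 33.720 Mbps × 120 s = 4046.4 Mb
Total: 31370.4 Mb = 3921.3 MB.
= 3.652 GiB.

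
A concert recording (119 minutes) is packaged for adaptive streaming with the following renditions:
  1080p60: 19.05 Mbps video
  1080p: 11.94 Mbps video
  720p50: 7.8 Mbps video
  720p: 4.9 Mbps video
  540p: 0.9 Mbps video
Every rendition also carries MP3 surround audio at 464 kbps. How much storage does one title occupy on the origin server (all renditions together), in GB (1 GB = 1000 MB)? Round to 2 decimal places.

119 min = 7140 s
Audio: 464 kbps = 0.464 Mbps.
Sum of rendition bitrates: (19.05+0.464) + (11.94+0.464) + (7.8+0.464) + (4.9+0.464) + (0.9+0.464) = 46.910 Mbps.
× 7140 s = 334,937 Mb = 41,867 MB = 41.87 GB.

41.87 GB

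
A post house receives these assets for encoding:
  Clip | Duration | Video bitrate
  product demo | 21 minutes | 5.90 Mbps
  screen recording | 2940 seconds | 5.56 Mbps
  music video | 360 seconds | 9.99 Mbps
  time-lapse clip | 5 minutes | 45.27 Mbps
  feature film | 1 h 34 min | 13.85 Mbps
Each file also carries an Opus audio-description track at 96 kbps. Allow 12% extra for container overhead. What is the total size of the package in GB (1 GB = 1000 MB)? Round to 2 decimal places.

Audio: 96 kbps = 0.096 Mbps.
product demo: 5.996 Mbps × 1260 s × 1.12 = 8461.6 Mb
screen recording: 5.656 Mbps × 2940 s × 1.12 = 18624.1 Mb
music video: 10.086 Mbps × 360 s × 1.12 = 4066.7 Mb
time-lapse clip: 45.366 Mbps × 300 s × 1.12 = 15243.0 Mb
feature film: 13.946 Mbps × 5640 s × 1.12 = 88094.1 Mb
Total: 134489.4 Mb = 16811.2 MB.
= 16.81 GB.

16.81 GB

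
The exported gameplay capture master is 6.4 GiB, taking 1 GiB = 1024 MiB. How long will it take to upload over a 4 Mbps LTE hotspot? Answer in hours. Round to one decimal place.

3.8 hours

File: 6.4 GiB = 54975.6 Mb.
At 4 Mbps: 54975.6 / 4 = 13743.9 s ≈ 3.82 hours.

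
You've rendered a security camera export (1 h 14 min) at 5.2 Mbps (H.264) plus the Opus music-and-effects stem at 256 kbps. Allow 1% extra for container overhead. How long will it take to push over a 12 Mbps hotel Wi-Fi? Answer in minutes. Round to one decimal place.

34.0 minutes

1 h 14 min = 74 min = 4440 s
Audio: 256 kbps = 0.256 Mbps.
Total bitrate: 5.456 Mbps.
File: 5.456 Mbps × 4440 s = 24224.6 Mb.
With 1% container overhead: ×1.01. → 24466.9 Mb.
At 12 Mbps: 24466.9 / 12 = 2038.9 s ≈ 34 minutes.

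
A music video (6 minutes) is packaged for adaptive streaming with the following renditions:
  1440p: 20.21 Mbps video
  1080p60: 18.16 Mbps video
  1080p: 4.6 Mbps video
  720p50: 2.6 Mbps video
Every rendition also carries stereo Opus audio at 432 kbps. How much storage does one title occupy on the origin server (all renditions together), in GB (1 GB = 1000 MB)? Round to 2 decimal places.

2.13 GB

6 min = 360 s
Audio: 432 kbps = 0.432 Mbps.
Sum of rendition bitrates: (20.21+0.432) + (18.16+0.432) + (4.6+0.432) + (2.6+0.432) = 47.298 Mbps.
× 360 s = 17,027 Mb = 2,128 MB = 2.128 GB.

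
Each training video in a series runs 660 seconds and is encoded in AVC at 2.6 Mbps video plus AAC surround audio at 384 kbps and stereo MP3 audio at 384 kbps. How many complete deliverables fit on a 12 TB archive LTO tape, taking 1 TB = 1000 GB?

43187

Audio total: 384 + 384 = 768 kbps = 0.768 Mbps.
Total bitrate: 3.368 Mbps.
Per item: 3.368 Mbps × 660 s = 2,223 Mb = 277.9 MB.
Capacity: 12 TB = 96,000,000 Mb; 43187.22 items → 43187 complete.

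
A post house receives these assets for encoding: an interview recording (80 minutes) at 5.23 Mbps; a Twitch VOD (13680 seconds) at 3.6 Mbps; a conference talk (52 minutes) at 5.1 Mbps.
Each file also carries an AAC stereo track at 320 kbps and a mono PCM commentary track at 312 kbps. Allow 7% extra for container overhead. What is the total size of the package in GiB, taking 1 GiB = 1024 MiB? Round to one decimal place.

12.9 GiB

Audio total: 320 + 312 = 632 kbps = 0.632 Mbps.
interview recording: 5.862 Mbps × 4800 s × 1.07 = 30107.2 Mb
Twitch VOD: 4.232 Mbps × 13680 s × 1.07 = 61946.3 Mb
conference talk: 5.732 Mbps × 3120 s × 1.07 = 19135.7 Mb
Total: 111189.3 Mb = 13898.7 MB.
= 12.94 GiB.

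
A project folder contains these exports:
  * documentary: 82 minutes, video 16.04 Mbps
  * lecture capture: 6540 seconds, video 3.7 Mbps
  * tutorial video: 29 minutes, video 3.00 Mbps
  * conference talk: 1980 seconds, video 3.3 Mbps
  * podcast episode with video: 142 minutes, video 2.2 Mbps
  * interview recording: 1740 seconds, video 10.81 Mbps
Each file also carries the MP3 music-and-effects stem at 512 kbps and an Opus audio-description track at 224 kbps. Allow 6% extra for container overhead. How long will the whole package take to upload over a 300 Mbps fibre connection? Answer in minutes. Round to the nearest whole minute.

10 minutes

Audio total: 512 + 224 = 736 kbps = 0.736 Mbps.
documentary: 16.776 Mbps × 4920 s × 1.06 = 87490.2 Mb
lecture capture: 4.436 Mbps × 6540 s × 1.06 = 30752.1 Mb
tutorial video: 3.736 Mbps × 1740 s × 1.06 = 6890.7 Mb
conference talk: 4.036 Mbps × 1980 s × 1.06 = 8470.8 Mb
podcast episode with video: 2.936 Mbps × 8520 s × 1.06 = 26515.6 Mb
interview recording: 11.546 Mbps × 1740 s × 1.06 = 21295.4 Mb
Total: 181414.8 Mb = 22676.9 MB.
At 300 Mbps: 181414.8 / 300 = 605 s ≈ 10.1 minutes.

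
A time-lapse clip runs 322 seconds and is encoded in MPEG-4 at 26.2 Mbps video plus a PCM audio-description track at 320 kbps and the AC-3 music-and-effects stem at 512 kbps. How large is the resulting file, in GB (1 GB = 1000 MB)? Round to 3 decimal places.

1.088 GB

Audio total: 320 + 512 = 832 kbps = 0.832 Mbps.
Total bitrate: 26.2 + 0.832 = 27.032 Mbps.
Stream data: 27.032 Mbps × 322 s = 8704.3 Mb.
8,704 Mb ÷ 8 = 1,088 MB → 1.088 GB.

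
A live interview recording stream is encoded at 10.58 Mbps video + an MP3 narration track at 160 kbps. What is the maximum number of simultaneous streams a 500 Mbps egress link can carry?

46

Audio: 160 kbps = 0.160 Mbps.
Per-viewer media rate: 10.740 Mbps.
500 Mbps = 500.0 Mbps; 500.0 / 10.740 = 46.55 → 46 viewers.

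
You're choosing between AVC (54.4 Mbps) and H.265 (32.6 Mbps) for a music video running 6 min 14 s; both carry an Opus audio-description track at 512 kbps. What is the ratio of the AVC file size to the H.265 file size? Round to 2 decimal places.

1.66

6 min 14 s = 374 s
Audio: 512 kbps = 0.512 Mbps.
AVC: 54.912 Mbps × 374 s = 20537.1 Mb = 2.567 GB.
H.265: 33.112 Mbps × 374 s = 12383.9 Mb = 1.548 GB.
Ratio: 2.567 / 1.548 = 1.658.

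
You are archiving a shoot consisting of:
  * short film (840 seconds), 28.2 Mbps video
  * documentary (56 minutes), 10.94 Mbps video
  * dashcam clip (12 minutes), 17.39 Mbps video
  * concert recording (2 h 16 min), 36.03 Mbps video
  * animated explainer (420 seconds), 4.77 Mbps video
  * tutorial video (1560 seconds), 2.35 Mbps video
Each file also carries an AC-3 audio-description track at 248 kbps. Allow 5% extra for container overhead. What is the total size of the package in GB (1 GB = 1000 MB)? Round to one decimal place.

49.4 GB

Audio: 248 kbps = 0.248 Mbps.
short film: 28.448 Mbps × 840 s × 1.05 = 25091.1 Mb
documentary: 11.188 Mbps × 3360 s × 1.05 = 39471.3 Mb
dashcam clip: 17.638 Mbps × 720 s × 1.05 = 13334.3 Mb
concert recording: 36.278 Mbps × 8160 s × 1.05 = 310829.9 Mb
animated explainer: 5.018 Mbps × 420 s × 1.05 = 2212.9 Mb
tutorial video: 2.598 Mbps × 1560 s × 1.05 = 4255.5 Mb
Total: 395195.1 Mb = 49399.4 MB.
= 49.40 GB.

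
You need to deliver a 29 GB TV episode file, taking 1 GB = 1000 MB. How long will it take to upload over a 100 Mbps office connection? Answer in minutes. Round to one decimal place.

38.7 minutes

File: 29 GB = 232000.0 Mb.
At 100 Mbps: 232000.0 / 100 = 2320.0 s ≈ 38.7 minutes.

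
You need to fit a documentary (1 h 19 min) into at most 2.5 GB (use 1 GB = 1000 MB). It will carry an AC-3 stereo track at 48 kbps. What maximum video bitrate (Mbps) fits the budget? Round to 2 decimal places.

4.17 Mbps

Budget: 2.5 GB = 20000.0 Mb.
1 h 19 min = 79 min = 4740 s
Total bitrate budget: 20000.0 Mb / 4740 s = 4.219 Mbps.
Audio: 48 kbps = 0.048 Mbps.
Video: 4.219 − 0.048 = 4.171 Mbps.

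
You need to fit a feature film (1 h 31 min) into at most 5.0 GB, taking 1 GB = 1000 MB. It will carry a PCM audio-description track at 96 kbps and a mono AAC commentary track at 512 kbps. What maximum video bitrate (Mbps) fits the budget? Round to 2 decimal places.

6.72 Mbps

Budget: 5.0 GB = 40000.0 Mb.
1 h 31 min = 91 min = 5460 s
Total bitrate budget: 40000.0 Mb / 5460 s = 7.326 Mbps.
Audio total: 96 + 512 = 608 kbps = 0.608 Mbps.
Video: 7.326 − 0.608 = 6.718 Mbps.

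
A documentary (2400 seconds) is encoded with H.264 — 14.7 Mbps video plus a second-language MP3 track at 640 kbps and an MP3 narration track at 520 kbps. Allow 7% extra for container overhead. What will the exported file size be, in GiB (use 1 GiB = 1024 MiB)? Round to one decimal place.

Audio total: 640 + 520 = 1160 kbps = 1.160 Mbps.
Total bitrate: 14.7 + 1.160 = 15.860 Mbps.
Stream data: 15.860 Mbps × 2400 s = 38064.0 Mb.
With 7% container overhead: ×1.07.
40,728 Mb = 5,091,060,000 bytes ÷ 1,073,741,824 = 4.741 GiB.

4.7 GiB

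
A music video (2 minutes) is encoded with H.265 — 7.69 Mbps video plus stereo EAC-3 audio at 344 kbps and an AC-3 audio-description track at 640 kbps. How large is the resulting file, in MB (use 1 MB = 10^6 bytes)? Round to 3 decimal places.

130.110 MB

2 min = 120 s
Audio total: 344 + 640 = 984 kbps = 0.984 Mbps.
Total bitrate: 7.69 + 0.984 = 8.674 Mbps.
Stream data: 8.674 Mbps × 120 s = 1040.9 Mb.
1,041 Mb ÷ 8 = 130.1 MB → 130.1 MB.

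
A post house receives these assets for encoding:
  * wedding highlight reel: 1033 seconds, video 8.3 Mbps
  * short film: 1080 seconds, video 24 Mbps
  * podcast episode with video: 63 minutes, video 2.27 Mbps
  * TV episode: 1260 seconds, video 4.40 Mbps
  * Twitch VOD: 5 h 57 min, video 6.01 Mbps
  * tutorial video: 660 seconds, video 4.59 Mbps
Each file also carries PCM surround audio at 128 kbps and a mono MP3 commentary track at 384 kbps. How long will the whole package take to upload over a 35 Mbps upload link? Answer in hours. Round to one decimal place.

1.6 hours

Audio total: 128 + 384 = 512 kbps = 0.512 Mbps.
wedding highlight reel: 8.812 Mbps × 1033 s = 9102.8 Mb
short film: 24.512 Mbps × 1080 s = 26473.0 Mb
podcast episode with video: 2.782 Mbps × 3780 s = 10516.0 Mb
TV episode: 4.912 Mbps × 1260 s = 6189.1 Mb
Twitch VOD: 6.522 Mbps × 21420 s = 139701.2 Mb
tutorial video: 5.102 Mbps × 660 s = 3367.3 Mb
Total: 195349.4 Mb = 24418.7 MB.
At 35 Mbps: 195349.4 / 35 = 5581 s ≈ 1.55 hours.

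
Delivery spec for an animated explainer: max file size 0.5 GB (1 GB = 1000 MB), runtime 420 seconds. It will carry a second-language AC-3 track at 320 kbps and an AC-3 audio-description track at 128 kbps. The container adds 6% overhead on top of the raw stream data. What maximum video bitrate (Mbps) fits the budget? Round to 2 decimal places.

8.54 Mbps

Budget: 0.5 GB = 4000.0 Mb.
Stream payload after overhead: 4000.0 / 1.06 = 3773.6 Mb.
Total bitrate budget: 3773.6 Mb / 420 s = 8.985 Mbps.
Audio total: 320 + 128 = 448 kbps = 0.448 Mbps.
Video: 8.985 − 0.448 = 8.537 Mbps.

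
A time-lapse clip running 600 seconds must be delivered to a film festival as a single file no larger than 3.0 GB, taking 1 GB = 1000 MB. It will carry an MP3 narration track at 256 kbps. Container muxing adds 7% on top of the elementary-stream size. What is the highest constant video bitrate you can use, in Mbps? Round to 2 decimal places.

37.13 Mbps

Budget: 3.0 GB = 24000.0 Mb.
Stream payload after overhead: 24000.0 / 1.07 = 22429.9 Mb.
Total bitrate budget: 22429.9 Mb / 600 s = 37.383 Mbps.
Audio: 256 kbps = 0.256 Mbps.
Video: 37.383 − 0.256 = 37.127 Mbps.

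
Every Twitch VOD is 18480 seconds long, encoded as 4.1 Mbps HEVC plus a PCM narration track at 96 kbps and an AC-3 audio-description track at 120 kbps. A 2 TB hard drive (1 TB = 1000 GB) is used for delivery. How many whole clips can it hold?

200

Audio total: 96 + 120 = 216 kbps = 0.216 Mbps.
Total bitrate: 4.316 Mbps.
Per item: 4.316 Mbps × 18480 s = 79,760 Mb = 9,970 MB.
Capacity: 2 TB = 16,000,000 Mb; 200.60 items → 200 complete.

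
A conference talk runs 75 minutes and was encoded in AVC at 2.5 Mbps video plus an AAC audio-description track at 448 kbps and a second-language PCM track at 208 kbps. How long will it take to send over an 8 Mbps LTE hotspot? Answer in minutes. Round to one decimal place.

29.6 minutes

75 min = 4500 s
Audio total: 448 + 208 = 656 kbps = 0.656 Mbps.
Total bitrate: 3.156 Mbps.
File: 3.156 Mbps × 4500 s = 14202.0 Mb.
At 8 Mbps: 14202.0 / 8 = 1775.2 s ≈ 29.6 minutes.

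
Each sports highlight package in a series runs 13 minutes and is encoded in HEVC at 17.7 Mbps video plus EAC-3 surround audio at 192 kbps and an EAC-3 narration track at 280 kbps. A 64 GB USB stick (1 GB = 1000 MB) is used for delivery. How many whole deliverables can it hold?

36

13 min = 780 s
Audio total: 192 + 280 = 472 kbps = 0.472 Mbps.
Total bitrate: 18.172 Mbps.
Per item: 18.172 Mbps × 780 s = 14,174 Mb = 1,772 MB.
Capacity: 64 GB = 512,000 Mb; 36.12 items → 36 complete.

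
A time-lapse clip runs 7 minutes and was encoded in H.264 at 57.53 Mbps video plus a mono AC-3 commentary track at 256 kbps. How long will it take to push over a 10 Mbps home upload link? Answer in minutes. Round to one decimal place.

40.5 minutes

7 min = 420 s
Audio: 256 kbps = 0.256 Mbps.
Total bitrate: 57.786 Mbps.
File: 57.786 Mbps × 420 s = 24270.1 Mb.
At 10 Mbps: 24270.1 / 10 = 2427.0 s ≈ 40.5 minutes.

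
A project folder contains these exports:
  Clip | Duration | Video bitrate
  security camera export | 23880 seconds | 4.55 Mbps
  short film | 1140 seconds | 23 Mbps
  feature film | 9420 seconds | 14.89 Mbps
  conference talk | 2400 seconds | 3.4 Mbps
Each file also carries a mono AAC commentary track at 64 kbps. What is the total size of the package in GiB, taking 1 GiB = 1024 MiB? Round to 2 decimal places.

Audio: 64 kbps = 0.064 Mbps.
security camera export: 4.614 Mbps × 23880 s = 110182.3 Mb
short film: 23.064 Mbps × 1140 s = 26293.0 Mb
feature film: 14.954 Mbps × 9420 s = 140866.7 Mb
conference talk: 3.464 Mbps × 2400 s = 8313.6 Mb
Total: 285655.6 Mb = 35706.9 MB.
= 33.25 GiB.

33.25 GiB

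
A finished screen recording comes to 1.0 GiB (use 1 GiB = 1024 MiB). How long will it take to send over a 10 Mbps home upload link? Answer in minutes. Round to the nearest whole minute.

File: 1.0 GiB = 8589.9 Mb.
At 10 Mbps: 8589.9 / 10 = 859.0 s ≈ 14.3 minutes.

14 minutes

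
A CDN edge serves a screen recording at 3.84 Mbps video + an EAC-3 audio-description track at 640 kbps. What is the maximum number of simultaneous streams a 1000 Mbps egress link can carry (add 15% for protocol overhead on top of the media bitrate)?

Audio: 640 kbps = 0.640 Mbps.
Per-viewer media rate: 4.480 Mbps.
On the wire with 15% overhead: 5.152 Mbps.
1000 Mbps = 1,000 Mbps; 1,000 / 5.152 = 194.10 → 194 viewers.

194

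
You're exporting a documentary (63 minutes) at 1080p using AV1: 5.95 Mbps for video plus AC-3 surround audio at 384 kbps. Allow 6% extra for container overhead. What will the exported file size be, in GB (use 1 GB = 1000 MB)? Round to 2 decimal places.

63 min = 3780 s
Audio: 384 kbps = 0.384 Mbps.
Total bitrate: 5.95 + 0.384 = 6.334 Mbps.
Stream data: 6.334 Mbps × 3780 s = 23942.5 Mb.
With 6% container overhead: ×1.06.
25,379 Mb ÷ 8 = 3,172 MB → 3.172 GB.

3.17 GB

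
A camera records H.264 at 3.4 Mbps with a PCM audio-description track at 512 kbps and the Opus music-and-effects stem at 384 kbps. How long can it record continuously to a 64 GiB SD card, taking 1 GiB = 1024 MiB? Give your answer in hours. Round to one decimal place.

35.5 hours

Audio total: 512 + 384 = 896 kbps = 0.896 Mbps.
Total bitrate: 3.4 + 0.896 = 4.296 Mbps.
Capacity: 64 GiB = 549,756 Mb.
Recording time: 549,756 / 4.296 = 127,969 s ≈ 35.5 hours.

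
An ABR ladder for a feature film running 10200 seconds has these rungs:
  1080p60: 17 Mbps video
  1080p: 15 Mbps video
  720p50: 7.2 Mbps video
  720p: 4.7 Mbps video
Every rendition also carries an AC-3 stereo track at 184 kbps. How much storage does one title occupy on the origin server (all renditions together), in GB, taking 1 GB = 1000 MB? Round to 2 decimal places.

Audio: 184 kbps = 0.184 Mbps.
Sum of rendition bitrates: (17+0.184) + (15+0.184) + (7.2+0.184) + (4.7+0.184) = 44.636 Mbps.
× 10200 s = 455,287 Mb = 56,911 MB = 56.91 GB.

56.91 GB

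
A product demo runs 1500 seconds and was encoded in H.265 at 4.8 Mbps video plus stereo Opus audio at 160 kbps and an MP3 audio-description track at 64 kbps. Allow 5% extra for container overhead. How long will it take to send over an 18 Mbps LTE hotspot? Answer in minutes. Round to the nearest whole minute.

Audio total: 160 + 64 = 224 kbps = 0.224 Mbps.
Total bitrate: 5.024 Mbps.
File: 5.024 Mbps × 1500 s = 7536.0 Mb.
With 5% container overhead: ×1.05. → 7912.8 Mb.
At 18 Mbps: 7912.8 / 18 = 439.6 s ≈ 7.33 minutes.

7 minutes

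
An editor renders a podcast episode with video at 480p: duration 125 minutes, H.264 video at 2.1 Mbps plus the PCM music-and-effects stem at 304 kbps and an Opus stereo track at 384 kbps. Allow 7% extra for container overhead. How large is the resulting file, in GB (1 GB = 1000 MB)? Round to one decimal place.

125 min = 7500 s
Audio total: 304 + 384 = 688 kbps = 0.688 Mbps.
Total bitrate: 2.1 + 0.688 = 2.788 Mbps.
Stream data: 2.788 Mbps × 7500 s = 20910.0 Mb.
With 7% container overhead: ×1.07.
22,374 Mb ÷ 8 = 2,797 MB → 2.797 GB.

2.8 GB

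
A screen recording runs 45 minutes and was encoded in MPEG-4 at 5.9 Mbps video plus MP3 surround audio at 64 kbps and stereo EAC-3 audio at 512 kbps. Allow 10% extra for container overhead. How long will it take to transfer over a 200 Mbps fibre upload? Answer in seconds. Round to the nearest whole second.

45 min = 2700 s
Audio total: 64 + 512 = 576 kbps = 0.576 Mbps.
Total bitrate: 6.476 Mbps.
File: 6.476 Mbps × 2700 s = 17485.2 Mb.
With 10% container overhead: ×1.10. → 19233.7 Mb.
At 200 Mbps: 19233.7 / 200 = 96.2 s ≈ 96.2 seconds.

96 seconds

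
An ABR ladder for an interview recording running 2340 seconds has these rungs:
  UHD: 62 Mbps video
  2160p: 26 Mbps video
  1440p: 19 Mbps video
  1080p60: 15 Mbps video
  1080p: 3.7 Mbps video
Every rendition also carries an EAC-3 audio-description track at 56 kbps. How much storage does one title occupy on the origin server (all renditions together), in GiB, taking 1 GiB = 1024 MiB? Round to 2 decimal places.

Audio: 56 kbps = 0.056 Mbps.
Sum of rendition bitrates: (62+0.056) + (26+0.056) + (19+0.056) + (15+0.056) + (3.7+0.056) = 125.980 Mbps.
× 2340 s = 294,793 Mb = 36,849 MB = 34.32 GiB.

34.32 GiB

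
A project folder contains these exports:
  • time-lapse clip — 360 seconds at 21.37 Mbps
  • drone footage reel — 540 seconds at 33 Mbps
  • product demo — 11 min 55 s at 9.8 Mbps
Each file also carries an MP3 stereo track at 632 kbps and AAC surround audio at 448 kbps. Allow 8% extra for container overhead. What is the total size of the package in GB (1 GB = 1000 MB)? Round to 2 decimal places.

4.63 GB

Audio total: 632 + 448 = 1080 kbps = 1.080 Mbps.
time-lapse clip: 22.450 Mbps × 360 s × 1.08 = 8728.6 Mb
drone footage reel: 34.080 Mbps × 540 s × 1.08 = 19875.5 Mb
product demo: 10.880 Mbps × 715 s × 1.08 = 8401.5 Mb
Total: 37005.6 Mb = 4625.7 MB.
= 4.626 GB.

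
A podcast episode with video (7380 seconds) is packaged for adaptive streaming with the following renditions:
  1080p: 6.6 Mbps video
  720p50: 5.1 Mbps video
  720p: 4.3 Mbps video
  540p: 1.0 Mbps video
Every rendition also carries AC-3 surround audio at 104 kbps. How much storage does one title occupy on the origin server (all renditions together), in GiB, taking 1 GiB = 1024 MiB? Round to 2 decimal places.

14.96 GiB

Audio: 104 kbps = 0.104 Mbps.
Sum of rendition bitrates: (6.6+0.104) + (5.1+0.104) + (4.3+0.104) + (1.0+0.104) = 17.416 Mbps.
× 7380 s = 128,530 Mb = 16,066 MB = 14.96 GiB.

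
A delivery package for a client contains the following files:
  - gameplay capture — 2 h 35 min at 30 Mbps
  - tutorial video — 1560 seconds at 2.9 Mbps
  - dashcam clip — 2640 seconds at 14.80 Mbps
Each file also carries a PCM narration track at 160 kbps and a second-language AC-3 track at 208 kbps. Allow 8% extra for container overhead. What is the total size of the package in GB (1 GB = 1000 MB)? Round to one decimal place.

44.2 GB

Audio total: 160 + 208 = 368 kbps = 0.368 Mbps.
gameplay capture: 30.368 Mbps × 9300 s × 1.08 = 305016.2 Mb
tutorial video: 3.268 Mbps × 1560 s × 1.08 = 5505.9 Mb
dashcam clip: 15.168 Mbps × 2640 s × 1.08 = 43247.0 Mb
Total: 353769.1 Mb = 44221.1 MB.
= 44.22 GB.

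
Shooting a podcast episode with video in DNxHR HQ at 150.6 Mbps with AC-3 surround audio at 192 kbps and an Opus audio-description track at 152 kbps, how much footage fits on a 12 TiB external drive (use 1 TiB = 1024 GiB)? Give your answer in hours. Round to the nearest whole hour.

Audio total: 192 + 152 = 344 kbps = 0.344 Mbps.
Total bitrate: 150.6 + 0.344 = 150.944 Mbps.
Capacity: 12 TiB = 105,553,116 Mb.
Recording time: 105,553,116 / 150.944 = 699,287 s ≈ 194 hours.

194 hours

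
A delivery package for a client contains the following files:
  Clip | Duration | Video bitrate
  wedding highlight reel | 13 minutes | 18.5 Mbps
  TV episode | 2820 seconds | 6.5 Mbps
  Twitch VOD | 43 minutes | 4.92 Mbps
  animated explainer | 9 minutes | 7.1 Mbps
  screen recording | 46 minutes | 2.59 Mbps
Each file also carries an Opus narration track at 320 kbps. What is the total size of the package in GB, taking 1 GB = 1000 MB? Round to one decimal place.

7.4 GB

Audio: 320 kbps = 0.320 Mbps.
wedding highlight reel: 18.820 Mbps × 780 s = 14679.6 Mb
TV episode: 6.820 Mbps × 2820 s = 19232.4 Mb
Twitch VOD: 5.240 Mbps × 2580 s = 13519.2 Mb
animated explainer: 7.420 Mbps × 540 s = 4006.8 Mb
screen recording: 2.910 Mbps × 2760 s = 8031.6 Mb
Total: 59469.6 Mb = 7433.7 MB.
= 7.434 GB.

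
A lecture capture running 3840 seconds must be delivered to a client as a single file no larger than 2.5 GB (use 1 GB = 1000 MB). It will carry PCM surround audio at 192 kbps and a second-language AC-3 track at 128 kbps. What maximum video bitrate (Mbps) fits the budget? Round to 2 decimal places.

Budget: 2.5 GB = 20000.0 Mb.
Total bitrate budget: 20000.0 Mb / 3840 s = 5.208 Mbps.
Audio total: 192 + 128 = 320 kbps = 0.320 Mbps.
Video: 5.208 − 0.320 = 4.888 Mbps.

4.89 Mbps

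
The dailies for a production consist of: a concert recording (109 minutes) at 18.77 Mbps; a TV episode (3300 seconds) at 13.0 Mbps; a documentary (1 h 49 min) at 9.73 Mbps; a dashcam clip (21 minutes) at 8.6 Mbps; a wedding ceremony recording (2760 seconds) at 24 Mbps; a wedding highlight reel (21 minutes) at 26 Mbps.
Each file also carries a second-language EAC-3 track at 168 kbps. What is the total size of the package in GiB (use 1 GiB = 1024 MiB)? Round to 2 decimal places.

Audio: 168 kbps = 0.168 Mbps.
concert recording: 18.938 Mbps × 6540 s = 123854.5 Mb
TV episode: 13.168 Mbps × 3300 s = 43454.4 Mb
documentary: 9.898 Mbps × 6540 s = 64732.9 Mb
dashcam clip: 8.768 Mbps × 1260 s = 11047.7 Mb
wedding ceremony recording: 24.168 Mbps × 2760 s = 66703.7 Mb
wedding highlight reel: 26.168 Mbps × 1260 s = 32971.7 Mb
Total: 342764.9 Mb = 42845.6 MB.
= 39.90 GiB.

39.90 GiB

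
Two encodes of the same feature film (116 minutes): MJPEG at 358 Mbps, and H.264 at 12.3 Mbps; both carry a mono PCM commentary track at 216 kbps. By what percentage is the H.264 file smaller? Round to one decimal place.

96.5%

116 min = 6960 s
Audio: 216 kbps = 0.216 Mbps.
MJPEG: 358.216 Mbps × 6960 s = 2493183.4 Mb = 311.648 GB.
H.264: 12.516 Mbps × 6960 s = 87111.4 Mb = 10.889 GB.
Reduction: (1 − 10.889/311.648) × 100 = 96.51%.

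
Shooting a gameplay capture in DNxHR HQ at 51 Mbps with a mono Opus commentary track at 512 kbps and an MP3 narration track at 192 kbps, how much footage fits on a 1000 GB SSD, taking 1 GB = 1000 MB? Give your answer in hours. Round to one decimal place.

Audio total: 512 + 192 = 704 kbps = 0.704 Mbps.
Total bitrate: 51 + 0.704 = 51.704 Mbps.
Capacity: 1000 GB = 8,000,000 Mb.
Recording time: 8,000,000 / 51.704 = 154,727 s ≈ 43.0 hours.

43.0 hours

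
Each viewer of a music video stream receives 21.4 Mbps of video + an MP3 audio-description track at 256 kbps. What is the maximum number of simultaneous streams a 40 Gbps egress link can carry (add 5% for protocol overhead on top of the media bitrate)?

Audio: 256 kbps = 0.256 Mbps.
Per-viewer media rate: 21.656 Mbps.
On the wire with 5% overhead: 22.739 Mbps.
40 Gbps = 40,000 Mbps; 40,000 / 22.739 = 1759.11 → 1759 viewers.

1759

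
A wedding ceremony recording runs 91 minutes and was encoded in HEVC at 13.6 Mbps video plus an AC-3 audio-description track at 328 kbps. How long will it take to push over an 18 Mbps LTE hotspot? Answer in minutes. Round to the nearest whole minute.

91 min = 5460 s
Audio: 328 kbps = 0.328 Mbps.
Total bitrate: 13.928 Mbps.
File: 13.928 Mbps × 5460 s = 76046.9 Mb.
At 18 Mbps: 76046.9 / 18 = 4224.8 s ≈ 70.4 minutes.

70 minutes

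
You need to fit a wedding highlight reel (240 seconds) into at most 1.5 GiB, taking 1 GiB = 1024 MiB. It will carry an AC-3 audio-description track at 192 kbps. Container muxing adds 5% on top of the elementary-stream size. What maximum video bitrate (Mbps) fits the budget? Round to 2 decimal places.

Budget: 1.5 GiB = 12884.9 Mb.
Stream payload after overhead: 12884.9 / 1.05 = 12271.3 Mb.
Total bitrate budget: 12271.3 Mb / 240 s = 51.131 Mbps.
Audio: 192 kbps = 0.192 Mbps.
Video: 51.131 − 0.192 = 50.939 Mbps.

50.94 Mbps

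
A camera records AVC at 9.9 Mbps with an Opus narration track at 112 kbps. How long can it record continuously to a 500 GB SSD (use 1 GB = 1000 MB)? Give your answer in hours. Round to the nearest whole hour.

111 hours

Audio: 112 kbps = 0.112 Mbps.
Total bitrate: 9.9 + 0.112 = 10.012 Mbps.
Capacity: 500 GB = 4,000,000 Mb.
Recording time: 4,000,000 / 10.012 = 399,521 s ≈ 111 hours.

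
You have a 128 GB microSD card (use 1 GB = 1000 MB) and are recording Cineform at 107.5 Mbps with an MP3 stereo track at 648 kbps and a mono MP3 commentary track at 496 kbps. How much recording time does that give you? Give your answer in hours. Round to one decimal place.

Audio total: 648 + 496 = 1144 kbps = 1.144 Mbps.
Total bitrate: 107.5 + 1.144 = 108.644 Mbps.
Capacity: 128 GB = 1,024,000 Mb.
Recording time: 1,024,000 / 108.644 = 9,425 s ≈ 2.62 hours.

2.6 hours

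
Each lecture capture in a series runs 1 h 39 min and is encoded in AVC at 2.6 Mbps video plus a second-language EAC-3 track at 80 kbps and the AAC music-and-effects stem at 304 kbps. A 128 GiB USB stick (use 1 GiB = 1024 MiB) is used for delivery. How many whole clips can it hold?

62

1 h 39 min = 99 min = 5940 s
Audio total: 80 + 304 = 384 kbps = 0.384 Mbps.
Total bitrate: 2.984 Mbps.
Per item: 2.984 Mbps × 5940 s = 17,725 Mb = 2,216 MB.
Capacity: 128 GiB = 1,099,512 Mb; 62.03 items → 62 complete.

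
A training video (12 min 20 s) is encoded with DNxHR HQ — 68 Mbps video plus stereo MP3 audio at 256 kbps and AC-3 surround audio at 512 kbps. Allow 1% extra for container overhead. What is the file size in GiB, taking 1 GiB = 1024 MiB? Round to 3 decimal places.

12 min 20 s = 740 s
Audio total: 256 + 512 = 768 kbps = 0.768 Mbps.
Total bitrate: 68 + 0.768 = 68.768 Mbps.
Stream data: 68.768 Mbps × 740 s = 50888.3 Mb.
With 1% container overhead: ×1.01.
51,397 Mb = 6,424,650,400 bytes ÷ 1,073,741,824 = 5.983 GiB.

5.983 GiB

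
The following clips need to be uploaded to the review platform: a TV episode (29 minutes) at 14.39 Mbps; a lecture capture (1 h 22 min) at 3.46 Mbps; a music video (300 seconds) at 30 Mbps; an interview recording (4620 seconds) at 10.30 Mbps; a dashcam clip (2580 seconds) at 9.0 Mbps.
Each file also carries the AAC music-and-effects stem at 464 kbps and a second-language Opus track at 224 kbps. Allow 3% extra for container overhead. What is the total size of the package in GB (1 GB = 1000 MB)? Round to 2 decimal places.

16.94 GB

Audio total: 464 + 224 = 688 kbps = 0.688 Mbps.
TV episode: 15.078 Mbps × 1740 s × 1.03 = 27022.8 Mb
lecture capture: 4.148 Mbps × 4920 s × 1.03 = 21020.4 Mb
music video: 30.688 Mbps × 300 s × 1.03 = 9482.6 Mb
interview recording: 10.988 Mbps × 4620 s × 1.03 = 52287.5 Mb
dashcam clip: 9.688 Mbps × 2580 s × 1.03 = 25744.9 Mb
Total: 135558.2 Mb = 16944.8 MB.
= 16.94 GB.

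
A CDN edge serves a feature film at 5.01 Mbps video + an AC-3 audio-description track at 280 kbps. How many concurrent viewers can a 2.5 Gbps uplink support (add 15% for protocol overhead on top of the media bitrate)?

Audio: 280 kbps = 0.280 Mbps.
Per-viewer media rate: 5.290 Mbps.
On the wire with 15% overhead: 6.083 Mbps.
2.5 Gbps = 2,500 Mbps; 2,500 / 6.083 = 410.95 → 410 viewers.

410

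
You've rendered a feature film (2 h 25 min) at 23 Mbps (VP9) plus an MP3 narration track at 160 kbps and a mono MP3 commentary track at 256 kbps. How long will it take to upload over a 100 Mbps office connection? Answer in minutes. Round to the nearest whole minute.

2 h 25 min = 145 min = 8700 s
Audio total: 160 + 256 = 416 kbps = 0.416 Mbps.
Total bitrate: 23.416 Mbps.
File: 23.416 Mbps × 8700 s = 203719.2 Mb.
At 100 Mbps: 203719.2 / 100 = 2037.2 s ≈ 34 minutes.

34 minutes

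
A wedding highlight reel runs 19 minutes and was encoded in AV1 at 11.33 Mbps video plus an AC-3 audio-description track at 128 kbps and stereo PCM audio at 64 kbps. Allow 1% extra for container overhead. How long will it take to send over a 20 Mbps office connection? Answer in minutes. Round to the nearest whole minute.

19 min = 1140 s
Audio total: 128 + 64 = 192 kbps = 0.192 Mbps.
Total bitrate: 11.522 Mbps.
File: 11.522 Mbps × 1140 s = 13135.1 Mb.
With 1% container overhead: ×1.01. → 13266.4 Mb.
At 20 Mbps: 13266.4 / 20 = 663.3 s ≈ 11.1 minutes.

11 minutes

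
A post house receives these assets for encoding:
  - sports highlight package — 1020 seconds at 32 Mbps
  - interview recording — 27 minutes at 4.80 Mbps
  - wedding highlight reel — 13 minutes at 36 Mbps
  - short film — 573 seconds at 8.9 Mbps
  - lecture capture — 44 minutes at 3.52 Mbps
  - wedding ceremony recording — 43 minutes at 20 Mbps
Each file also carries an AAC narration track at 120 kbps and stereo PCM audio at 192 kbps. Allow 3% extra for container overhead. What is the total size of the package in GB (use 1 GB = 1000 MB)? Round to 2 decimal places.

17.69 GB

Audio total: 120 + 192 = 312 kbps = 0.312 Mbps.
sports highlight package: 32.312 Mbps × 1020 s × 1.03 = 33947.0 Mb
interview recording: 5.112 Mbps × 1620 s × 1.03 = 8529.9 Mb
wedding highlight reel: 36.312 Mbps × 780 s × 1.03 = 29173.1 Mb
short film: 9.212 Mbps × 573 s × 1.03 = 5436.8 Mb
lecture capture: 3.832 Mbps × 2640 s × 1.03 = 10420.0 Mb
wedding ceremony recording: 20.312 Mbps × 2580 s × 1.03 = 53977.1 Mb
Total: 141483.8 Mb = 17685.5 MB.
= 17.69 GB.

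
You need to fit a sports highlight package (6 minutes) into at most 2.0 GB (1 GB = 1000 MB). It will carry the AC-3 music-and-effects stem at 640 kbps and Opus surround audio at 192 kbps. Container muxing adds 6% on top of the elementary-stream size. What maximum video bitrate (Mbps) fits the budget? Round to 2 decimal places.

Budget: 2.0 GB = 16000.0 Mb.
Stream payload after overhead: 16000.0 / 1.06 = 15094.3 Mb.
6 min = 360 s
Total bitrate budget: 15094.3 Mb / 360 s = 41.929 Mbps.
Audio total: 640 + 192 = 832 kbps = 0.832 Mbps.
Video: 41.929 − 0.832 = 41.097 Mbps.

41.10 Mbps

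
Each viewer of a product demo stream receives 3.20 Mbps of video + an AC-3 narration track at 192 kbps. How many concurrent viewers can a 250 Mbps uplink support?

Audio: 192 kbps = 0.192 Mbps.
Per-viewer media rate: 3.392 Mbps.
250 Mbps = 250.0 Mbps; 250.0 / 3.392 = 73.70 → 73 viewers.

73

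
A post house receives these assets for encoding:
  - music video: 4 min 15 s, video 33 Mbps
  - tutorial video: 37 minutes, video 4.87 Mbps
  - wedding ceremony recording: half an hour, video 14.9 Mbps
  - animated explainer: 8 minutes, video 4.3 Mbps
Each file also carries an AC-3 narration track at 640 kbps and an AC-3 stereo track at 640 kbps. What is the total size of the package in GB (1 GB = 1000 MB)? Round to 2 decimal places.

6.77 GB

Audio total: 640 + 640 = 1280 kbps = 1.280 Mbps.
music video: 34.280 Mbps × 255 s = 8741.4 Mb
tutorial video: 6.150 Mbps × 2220 s = 13653.0 Mb
wedding ceremony recording: 16.180 Mbps × 1800 s = 29124.0 Mb
animated explainer: 5.580 Mbps × 480 s = 2678.4 Mb
Total: 54196.8 Mb = 6774.6 MB.
= 6.775 GB.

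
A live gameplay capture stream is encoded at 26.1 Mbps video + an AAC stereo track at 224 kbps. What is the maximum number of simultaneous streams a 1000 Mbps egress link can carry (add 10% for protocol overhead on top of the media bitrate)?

Audio: 224 kbps = 0.224 Mbps.
Per-viewer media rate: 26.324 Mbps.
On the wire with 10% overhead: 28.956 Mbps.
1000 Mbps = 1,000 Mbps; 1,000 / 28.956 = 34.53 → 34 viewers.

34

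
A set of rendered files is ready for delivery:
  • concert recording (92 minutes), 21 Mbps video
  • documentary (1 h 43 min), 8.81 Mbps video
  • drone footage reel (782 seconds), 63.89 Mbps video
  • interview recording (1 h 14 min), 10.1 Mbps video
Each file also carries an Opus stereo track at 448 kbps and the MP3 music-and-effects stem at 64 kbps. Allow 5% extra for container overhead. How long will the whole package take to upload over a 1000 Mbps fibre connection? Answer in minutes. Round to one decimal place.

4.8 minutes

Audio total: 448 + 64 = 512 kbps = 0.512 Mbps.
concert recording: 21.512 Mbps × 5520 s × 1.05 = 124683.6 Mb
documentary: 9.322 Mbps × 6180 s × 1.05 = 60490.5 Mb
drone footage reel: 64.402 Mbps × 782 s × 1.05 = 52880.5 Mb
interview recording: 10.612 Mbps × 4440 s × 1.05 = 49473.1 Mb
Total: 287527.6 Mb = 35941.0 MB.
At 1000 Mbps: 287527.6 / 1000 = 288 s ≈ 4.79 minutes.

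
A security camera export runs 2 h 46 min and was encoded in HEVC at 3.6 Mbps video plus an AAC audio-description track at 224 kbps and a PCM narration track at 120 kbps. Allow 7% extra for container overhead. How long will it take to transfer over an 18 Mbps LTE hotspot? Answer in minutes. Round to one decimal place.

2 h 46 min = 166 min = 9960 s
Audio total: 224 + 120 = 344 kbps = 0.344 Mbps.
Total bitrate: 3.944 Mbps.
File: 3.944 Mbps × 9960 s = 39282.2 Mb.
With 7% container overhead: ×1.07. → 42032.0 Mb.
At 18 Mbps: 42032.0 / 18 = 2335.1 s ≈ 38.9 minutes.

38.9 minutes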